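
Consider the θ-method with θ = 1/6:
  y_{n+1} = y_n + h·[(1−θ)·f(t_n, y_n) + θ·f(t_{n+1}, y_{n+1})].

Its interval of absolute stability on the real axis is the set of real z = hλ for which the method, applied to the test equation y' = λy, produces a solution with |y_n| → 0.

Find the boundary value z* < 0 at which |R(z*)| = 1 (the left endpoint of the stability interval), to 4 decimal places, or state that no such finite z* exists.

z* = -3.0000.

Test eqn y'=λy, z=hλ:
  y_{n+1} = y_n + z·[5/6·y_n + 1/6·y_{n+1}] ⇒ (1 − 1/6z)y_{n+1} = (1 + 5/6z)y_n
  so R(z) = (1 + 5/6z)/(1 − 1/6z).

Solve |R(x)|<1 on ℝ⁻.
x=-0.5: |R|=0.5385
R=−1: 1+5/6x = −1+1/6x ⇒ -2/3x=2 ⇒ x=2/(-2/3)=-3.0000
Confirm numerically:
  x=-2.814: |R|=0.91559 <1
  x=-2.433: |R|=0.73106 <1
  x=-2.363: |R|=0.69532 <1
  x=-2.147: |R|=0.58120 <1
  x=-3.162: |R|=1.07073 >1
  x=-3.080: |R|=1.03524 >1
  x=-3.053: |R|=1.02342 >1
So |R|<1 on (-3.0000, 0).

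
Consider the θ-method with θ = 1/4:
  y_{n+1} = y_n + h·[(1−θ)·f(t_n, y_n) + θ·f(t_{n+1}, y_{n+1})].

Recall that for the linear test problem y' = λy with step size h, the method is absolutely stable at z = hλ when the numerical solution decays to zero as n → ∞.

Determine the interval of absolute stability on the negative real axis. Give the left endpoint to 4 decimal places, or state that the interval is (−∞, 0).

With y'=λy (z=hλ):
  y_{n+1} = y_n + z·[3/4·y_n + 1/4·y_{n+1}] ⇒ (1 − 1/4z)y_{n+1} = (1 + 3/4z)y_n
  Hence R(z) = (1 + 3/4z)/(1 − 1/4z).

Solve |R(x)|<1 on ℝ⁻.
x=-0.56: |R|=0.5088
R=−1: 1+3/4x = −1+1/4x ⇒ -1/2x=2 ⇒ x=2/(-1/2)=-4.0000
Confirm numerically:
  x=-3.393: |R|=0.83579 <1
  x=-2.748: |R|=0.62893 <1
  x=-1.787: |R|=0.23518 <1
  x=-4.532: |R|=1.12471 >1
  x=-4.269: |R|=1.06506 >1
  x=-4.103: |R|=1.02542 >1
So |R|<1 on (-4.0000, 0).

(-4.0000, 0).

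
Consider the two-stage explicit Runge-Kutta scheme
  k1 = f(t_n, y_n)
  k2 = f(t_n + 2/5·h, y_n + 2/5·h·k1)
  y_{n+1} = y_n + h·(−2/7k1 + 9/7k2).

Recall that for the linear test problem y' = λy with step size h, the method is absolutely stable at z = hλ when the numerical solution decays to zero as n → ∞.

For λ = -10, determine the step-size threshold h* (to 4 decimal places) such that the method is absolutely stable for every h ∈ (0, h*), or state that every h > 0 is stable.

(-1.9444,0); λ=-10 ⇒ h* = (35/18)/10 = 0.1944.

Set f=λy, z=hλ:
  k1=λy_n ⇒ h·k1=z·y_n;  k2=λ(1+2/5z)y_n ⇒ h·k2=z(1+2/5z)y_n
  y_{n+1}/y_n = 1 − 2/7z + 9/7z(1+2/5z) = 1 + z + 18/35z²
  so R(z) = 1 + z + 18/35z².

Boundary: |R(x)|=1, x<0.
x=-1.37: |R|=0.5953
R=1: x+18/35x²=0 ⇒ x=−35/18=-1.9444; min R=1−1/(4·18/35)=0.5139>−1
Confirm numerically:
  x=-1.839: |R|=0.90027 <1
  x=-1.550: |R|=0.68557 <1
  x=-1.127: |R|=0.52621 <1
  x=-2.295: |R|=1.41376 >1
  x=-2.289: |R|=1.40561 >1
  x=-2.264: |R|=1.37207 >1
So |R|<1 on (-1.9444, 0).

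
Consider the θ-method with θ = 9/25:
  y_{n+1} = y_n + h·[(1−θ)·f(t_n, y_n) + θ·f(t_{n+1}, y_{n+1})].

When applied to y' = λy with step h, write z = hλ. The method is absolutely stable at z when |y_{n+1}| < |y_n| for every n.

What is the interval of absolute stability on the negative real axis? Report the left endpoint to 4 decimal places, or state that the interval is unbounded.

(-7.1429, 0).

Set f=λy, z=hλ:
  y_{n+1} = y_n + z·[16/25·y_n + 9/25·y_{n+1}] ⇒ (1 − 9/25z)y_{n+1} = (1 + 16/25z)y_n
  Hence R(z) = (1 + 16/25z)/(1 − 9/25z).

Need |R(x)|<1, x<0.
x=-1.7: |R|=0.0546
R=−1: 1+16/25x = −1+9/25x ⇒ -7/25x=2 ⇒ x=2/(-7/25)=-7.1429
Confirm numerically:
  x=-5.048: |R|=0.79180 <1
  x=-4.911: |R|=0.77423 <1
  x=-4.008: |R|=0.64069 <1
  x=-3.835: |R|=0.61094 <1
  x=-7.609: |R|=1.03491 >1
  x=-7.605: |R|=1.03462 >1
  x=-7.434: |R|=1.02217 >1
Stable set (-7.1429, 0).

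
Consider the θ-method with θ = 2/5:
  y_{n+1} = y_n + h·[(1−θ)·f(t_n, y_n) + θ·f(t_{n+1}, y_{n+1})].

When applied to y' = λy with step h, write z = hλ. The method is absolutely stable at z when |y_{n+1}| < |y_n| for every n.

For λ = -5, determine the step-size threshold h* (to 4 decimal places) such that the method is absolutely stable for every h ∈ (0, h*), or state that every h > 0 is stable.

(-10.0000,0); λ=-5 ⇒ h* = (10)/5 = 2.0000.

Test eqn y'=λy, z=hλ:
  y_{n+1} = y_n + z·[3/5·y_n + 2/5·y_{n+1}] ⇒ (1 − 2/5z)y_{n+1} = (1 + 3/5z)y_n
  Hence R(z) = (1 + 3/5z)/(1 − 2/5z).

Boundary: |R(x)|=1, x<0.
x=-1.47: |R|=0.0743
R=−1: 1+3/5x = −1+2/5x ⇒ -1/5x=2 ⇒ x=2/(-1/5)=-10.0000
Confirm numerically:
  x=-8.371: |R|=0.92508 <1
  x=-4.829: |R|=0.64722 <1
  x=-4.110: |R|=0.55446 <1
  x=-10.418: |R|=1.01618 >1
  x=-10.233: |R|=1.00915 >1
  x=-10.141: |R|=1.00558 >1
Interval (-10.0000, 0).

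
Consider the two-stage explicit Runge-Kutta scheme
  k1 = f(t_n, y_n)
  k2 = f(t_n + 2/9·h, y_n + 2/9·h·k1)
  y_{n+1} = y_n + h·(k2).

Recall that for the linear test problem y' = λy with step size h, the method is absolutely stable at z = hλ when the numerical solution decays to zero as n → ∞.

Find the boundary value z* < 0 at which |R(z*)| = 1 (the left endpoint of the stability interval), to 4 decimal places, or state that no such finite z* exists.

With y'=λy (z=hλ):
  k1=λy_n ⇒ h·k1=z·y_n;  k2=λ(1+2/9z)y_n ⇒ h·k2=z(1+2/9z)y_n
  y_{n+1}/y_n = 1 + z(1+2/9z) = 1 + z + 2/9z²
  R(z) = 1 + z + 2/9z².

Find x<0 with |R(x)|<1.
x=-1.57: |R|=0.0222
R=1: x+2/9x²=0 ⇒ x=−9/2=-4.5000; min R=1−1/(4·2/9)=-0.1250>−1
Confirm numerically:
  x=-2.641: |R|=0.09103 <1
  x=-2.360: |R|=0.12231 <1
  x=-2.191: |R|=0.12423 <1
  x=-1.819: |R|=0.08372 <1
  x=-4.908: |R|=1.44499 >1
  x=-4.711: |R|=1.22089 >1
  x=-4.535: |R|=1.03527 >1
Interval (-4.5000, 0).

z* = -4.5000.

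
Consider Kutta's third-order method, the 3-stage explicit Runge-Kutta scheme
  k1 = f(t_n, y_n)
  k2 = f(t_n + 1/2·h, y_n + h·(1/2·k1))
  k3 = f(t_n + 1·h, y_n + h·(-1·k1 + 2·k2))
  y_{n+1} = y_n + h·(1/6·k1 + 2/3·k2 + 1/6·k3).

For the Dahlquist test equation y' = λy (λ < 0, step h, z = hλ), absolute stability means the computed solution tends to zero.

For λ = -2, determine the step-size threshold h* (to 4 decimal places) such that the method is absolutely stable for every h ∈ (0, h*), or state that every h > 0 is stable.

(-2.5127,0); λ=-2 ⇒ h* = 1.2564.

Test eqn y'=λy, z=hλ:
  order 3, 3-stage ⇒ R(z)=1+z+z^2/2+z^3/6
  (e.g. R(-1.67)=-0.05179, |R|=0.05179)

Find x<0 with |R(x)|<1.
x=-1.67: |R|=0.0518
|R(-1.77)|=0.1278 |R(-0.86)|=0.4038 |R(-0.58)|=0.5557
Bisect:
  x_lo=-2.8885 |R|=1.7336  x_hi=-0.1031 |R|=0.9020
  mid=-1.49582 |R|=0.06511 →hi
  mid=-2.19219 |R|=0.54517 →hi
  mid=-2.54037 |R|=1.04600 →lo
  mid=-2.36628 |R|=0.77488 →hi
  mid=-2.45332 |R|=0.90493 →hi
  mid=-2.49684 |R|=0.97405 →hi
  mid=-2.51861 |R|=1.00966 →lo
  ...
  [-2.51283,-2.51266] ⇒ x*=-2.5127
Stable set (-2.5127, 0).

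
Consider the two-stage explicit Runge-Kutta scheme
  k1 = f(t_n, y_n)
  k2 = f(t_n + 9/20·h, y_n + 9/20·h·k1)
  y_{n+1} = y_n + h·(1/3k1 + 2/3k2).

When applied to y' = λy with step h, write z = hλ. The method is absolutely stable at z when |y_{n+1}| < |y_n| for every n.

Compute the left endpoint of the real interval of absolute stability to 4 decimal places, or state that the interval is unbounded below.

Set f=λy, z=hλ:
  k1=λy_n ⇒ h·k1=z·y_n;  k2=λ(1+9/20z)y_n ⇒ h·k2=z(1+9/20z)y_n
  y_{n+1}/y_n = 1 + 1/3z + 2/3z(1+9/20z) = 1 + z + 3/10z²
  Hence R(z) = 1 + z + 3/10z².

Need |R(x)|<1, x<0.
x=-0.6: |R|=0.5080
R=1: x+3/10x²=0 ⇒ x=−10/3=-3.3333; min R=1−1/(4·3/10)=0.1667>−1
Confirm numerically:
  x=-3.131: |R|=0.80995 <1
  x=-2.935: |R|=0.64927 <1
  x=-2.413: |R|=0.33377 <1
  x=-1.650: |R|=0.16675 <1
  x=-3.544: |R|=1.22398 >1
  x=-3.377: |R|=1.04424 >1
Stable set (-3.3333, 0).

z* = -3.3333.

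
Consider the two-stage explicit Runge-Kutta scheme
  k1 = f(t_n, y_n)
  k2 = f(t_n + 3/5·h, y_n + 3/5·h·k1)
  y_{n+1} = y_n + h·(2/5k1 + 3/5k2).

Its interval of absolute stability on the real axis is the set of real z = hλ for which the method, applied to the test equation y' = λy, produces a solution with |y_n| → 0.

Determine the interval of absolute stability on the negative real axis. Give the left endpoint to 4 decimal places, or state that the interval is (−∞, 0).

With y'=λy (z=hλ):
  k1=λy_n ⇒ h·k1=z·y_n;  k2=λ(1+3/5z)y_n ⇒ h·k2=z(1+3/5z)y_n
  y_{n+1}/y_n = 1 + 2/5z + 3/5z(1+3/5z) = 1 + z + 9/25z²
  ⇒ R(z) = 1 + z + 9/25z².

Boundary: |R(x)|=1, x<0.
x=-0.7: |R|=0.4764
R=1: x+9/25x²=0 ⇒ x=−25/9=-2.7778; min R=1−1/(4·9/25)=0.3056>−1
Confirm numerically:
  x=-2.402: |R|=0.67506 <1
  x=-2.088: |R|=0.48151 <1
  x=-1.643: |R|=0.32880 <1
  x=-3.314: |R|=1.63973 >1
  x=-2.966: |R|=1.20098 >1
  x=-2.818: |R|=1.04080 >1
Interval (-2.7778, 0).

z∈(-2.7778,0).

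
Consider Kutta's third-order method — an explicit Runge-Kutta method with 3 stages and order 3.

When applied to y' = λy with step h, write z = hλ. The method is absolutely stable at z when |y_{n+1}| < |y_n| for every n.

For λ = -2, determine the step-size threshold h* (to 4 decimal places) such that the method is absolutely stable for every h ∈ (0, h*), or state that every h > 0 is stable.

Set f=λy, z=hλ:
  order 3, 3-stage ⇒ R(z)=1+z+z^2/2+z^3/6
  (e.g. R(-1.18)=0.24236, |R|=0.24236)

Find x<0 with |R(x)|<1.
x=-1.18: |R|=0.2424
|R(-2.3)|=0.6828 |R(-2.28)|=0.6562 |R(-0.51)|=0.5979
Bisect:
  x_lo=-2.8512 |R|=1.6497  x_hi=-0.2516 |R|=0.7774
  mid=-1.55142 |R|=0.02968 →hi
  mid=-2.20132 |R|=0.55628 →hi
  mid=-2.52628 |R|=1.02239 →lo
  mid=-2.36380 |R|=0.77133 →hi
  mid=-2.44504 |R|=0.89209 →hi
  mid=-2.48566 |R|=0.95601 →hi
  mid=-2.50597 |R|=0.98889 →hi
  mid=-2.51612 |R|=1.00556 →lo
  mid=-2.51104 |R|=0.99720 →hi
  mid=-2.51358 |R|=1.00138 →lo
  ...
  [-2.51279,-2.51263] ⇒ x*=-2.5127
Interval (-2.5127, 0).

(-2.5127,0); λ=-2 ⇒ h* = 1.2564.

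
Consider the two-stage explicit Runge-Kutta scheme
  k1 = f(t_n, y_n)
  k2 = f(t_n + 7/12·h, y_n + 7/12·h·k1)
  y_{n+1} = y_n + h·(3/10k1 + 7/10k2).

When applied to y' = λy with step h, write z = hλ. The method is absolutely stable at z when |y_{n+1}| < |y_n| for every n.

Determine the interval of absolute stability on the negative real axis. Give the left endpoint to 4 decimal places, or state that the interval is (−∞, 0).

z∈(-2.4490,0).

On y'=λy, z=hλ:
  k1=λy_n ⇒ h·k1=z·y_n;  k2=λ(1+7/12z)y_n ⇒ h·k2=z(1+7/12z)y_n
  y_{n+1}/y_n = 1 + 3/10z + 7/10z(1+7/12z) = 1 + z + 49/120z²
  so R(z) = 1 + z + 49/120z².

Find x<0 with |R(x)|<1.
x=-0.62: |R|=0.5370
R=1: x+49/120x²=0 ⇒ x=−120/49=-2.4490; min R=1−1/(4·49/120)=0.3878>−1
Confirm numerically:
  x=-1.855: |R|=0.55009 <1
  x=-1.492: |R|=0.41698 <1
  x=-1.011: |R|=0.40637 <1
  x=-2.656: |R|=1.22452 >1
  x=-2.585: |R|=1.14358 >1
Interval (-2.4490, 0).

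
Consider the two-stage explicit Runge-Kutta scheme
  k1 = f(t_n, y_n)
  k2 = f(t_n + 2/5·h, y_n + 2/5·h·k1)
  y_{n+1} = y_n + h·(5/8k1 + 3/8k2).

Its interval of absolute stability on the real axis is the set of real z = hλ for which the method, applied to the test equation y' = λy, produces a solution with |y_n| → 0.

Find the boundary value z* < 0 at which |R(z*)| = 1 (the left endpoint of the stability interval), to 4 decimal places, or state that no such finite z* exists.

With y'=λy (z=hλ):
  k1=λy_n ⇒ h·k1=z·y_n;  k2=λ(1+2/5z)y_n ⇒ h·k2=z(1+2/5z)y_n
  y_{n+1}/y_n = 1 + 5/8z + 3/8z(1+2/5z) = 1 + z + 3/20z²
  ⇒ R(z) = 1 + z + 3/20z².

Need |R(x)|<1, x<0.
x=-1.29: |R|=0.0404
R=1: x+3/20x²=0 ⇒ x=−20/3=-6.6667; min R=1−1/(4·3/20)=-0.6667>−1
Confirm numerically:
  x=-6.190: |R|=0.55741 <1
  x=-3.573: |R|=0.65805 <1
  x=-3.184: |R|=0.66332 <1
  x=-6.851: |R|=1.18943 >1
  x=-6.716: |R|=1.04970 >1
Interval (-6.6667, 0).

left endpoint -6.6667.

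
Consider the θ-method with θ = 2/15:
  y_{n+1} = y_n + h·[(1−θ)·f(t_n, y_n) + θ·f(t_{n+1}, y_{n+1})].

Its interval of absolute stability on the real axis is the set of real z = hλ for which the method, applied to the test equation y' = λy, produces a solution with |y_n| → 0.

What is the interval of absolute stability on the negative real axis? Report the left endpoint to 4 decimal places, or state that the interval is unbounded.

(-2.7273, 0).

With y'=λy (z=hλ):
  y_{n+1} = y_n + z·[13/15·y_n + 2/15·y_{n+1}] ⇒ (1 − 2/15z)y_{n+1} = (1 + 13/15z)y_n
  R(z) = (1 + 13/15z)/(1 − 2/15z).

Boundary: |R(x)|=1, x<0.
x=-1.22: |R|=0.0493
R=−1: 1+13/15x = −1+2/15x ⇒ -11/15x=2 ⇒ x=2/(-11/15)=-2.7273
Confirm numerically:
  x=-2.352: |R|=0.79050 <1
  x=-1.867: |R|=0.49488 <1
  x=-1.846: |R|=0.48138 <1
  x=-3.027: |R|=1.15660 >1
  x=-3.009: |R|=1.14745 >1
  x=-3.005: |R|=1.14541 >1
Interval (-2.7273, 0).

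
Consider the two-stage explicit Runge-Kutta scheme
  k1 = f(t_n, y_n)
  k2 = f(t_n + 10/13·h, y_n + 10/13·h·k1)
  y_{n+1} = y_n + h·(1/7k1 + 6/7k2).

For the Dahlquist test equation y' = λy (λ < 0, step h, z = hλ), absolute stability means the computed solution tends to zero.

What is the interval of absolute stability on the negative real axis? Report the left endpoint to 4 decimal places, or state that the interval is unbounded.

z∈(-1.5167,0).

On y'=λy, z=hλ:
  k1=λy_n ⇒ h·k1=z·y_n;  k2=λ(1+10/13z)y_n ⇒ h·k2=z(1+10/13z)y_n
  y_{n+1}/y_n = 1 + 1/7z + 6/7z(1+10/13z) = 1 + z + 60/91z²
  Hence R(z) = 1 + z + 60/91z².

Find x<0 with |R(x)|<1.
x=-1.6: |R|=1.0879
R=1: x+60/91x²=0 ⇒ x=−91/60=-1.5167; min R=1−1/(4·60/91)=0.6208>−1
Confirm numerically:
  x=-1.492: |R|=0.97573 <1
  x=-1.460: |R|=0.94545 <1
  x=-0.790: |R|=0.62149 <1
  x=-0.609: |R|=0.63554 <1
  x=-1.913: |R|=1.49990 >1
  x=-1.789: |R|=1.32123 >1
Stable set (-1.5167, 0).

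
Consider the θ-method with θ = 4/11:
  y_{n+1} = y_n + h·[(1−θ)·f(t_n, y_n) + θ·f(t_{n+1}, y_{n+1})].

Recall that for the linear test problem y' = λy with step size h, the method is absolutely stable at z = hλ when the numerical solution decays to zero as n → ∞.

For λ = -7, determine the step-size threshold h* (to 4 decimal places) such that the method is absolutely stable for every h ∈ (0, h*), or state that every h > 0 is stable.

On y'=λy, z=hλ:
  y_{n+1} = y_n + z·[7/11·y_n + 4/11·y_{n+1}] ⇒ (1 − 4/11z)y_{n+1} = (1 + 7/11z)y_n
  R(z) = (1 + 7/11z)/(1 − 4/11z).

Need |R(x)|<1, x<0.
x=-1.04: |R|=0.2454
R=−1: 1+7/11x = −1+4/11x ⇒ -3/11x=2 ⇒ x=2/(-3/11)=-7.3333
Confirm numerically:
  x=-7.197: |R|=0.98972 <1
  x=-6.091: |R|=0.89461 <1
  x=-4.825: |R|=0.75165 <1
  x=-3.029: |R|=0.44138 <1
  x=-7.825: |R|=1.03487 >1
  x=-7.512: |R|=1.01306 >1
  x=-7.420: |R|=1.00639 >1
Interval (-7.3333, 0).

(-7.3333,0); λ=-7 ⇒ h* = (22/3)/7 = 1.0476.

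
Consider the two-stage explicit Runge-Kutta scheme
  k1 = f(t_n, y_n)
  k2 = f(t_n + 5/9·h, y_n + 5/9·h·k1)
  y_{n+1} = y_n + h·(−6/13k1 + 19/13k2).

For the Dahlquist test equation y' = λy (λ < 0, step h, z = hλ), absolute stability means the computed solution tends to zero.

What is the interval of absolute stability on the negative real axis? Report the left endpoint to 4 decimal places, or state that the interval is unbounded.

Set f=λy, z=hλ:
  k1=λy_n ⇒ h·k1=z·y_n;  k2=λ(1+5/9z)y_n ⇒ h·k2=z(1+5/9z)y_n
  y_{n+1}/y_n = 1 − 6/13z + 19/13z(1+5/9z) = 1 + z + 95/117z²
  ⇒ R(z) = 1 + z + 95/117z².

Need |R(x)|<1, x<0.
x=-0.67: |R|=0.6945
R=1: x+95/117x²=0 ⇒ x=−117/95=-1.2316; min R=1−1/(4·95/117)=0.6921>−1
Confirm numerically:
  x=-0.894: |R|=0.75495 <1
  x=-0.887: |R|=0.75183 <1
  x=-0.563: |R|=0.69437 <1
  x=-0.510: |R|=0.70119 <1
  x=-1.358: |R|=1.13940 >1
  x=-1.270: |R|=1.03962 >1
So |R|<1 on (-1.2316, 0).

(-1.2316, 0).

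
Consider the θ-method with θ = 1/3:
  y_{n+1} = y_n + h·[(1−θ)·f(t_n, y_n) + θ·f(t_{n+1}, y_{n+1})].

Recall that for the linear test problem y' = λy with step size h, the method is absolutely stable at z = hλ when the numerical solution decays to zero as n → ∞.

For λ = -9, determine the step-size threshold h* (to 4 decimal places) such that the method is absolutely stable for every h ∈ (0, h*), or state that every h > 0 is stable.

Test eqn y'=λy, z=hλ:
  y_{n+1} = y_n + z·[2/3·y_n + 1/3·y_{n+1}] ⇒ (1 − 1/3z)y_{n+1} = (1 + 2/3z)y_n
  so R(z) = (1 + 2/3z)/(1 − 1/3z).

Need |R(x)|<1, x<0.
x=-0.34: |R|=0.6946
R=−1: 1+2/3x = −1+1/3x ⇒ -1/3x=2 ⇒ x=2/(-1/3)=-6.0000
Confirm numerically:
  x=-5.529: |R|=0.94478 <1
  x=-4.665: |R|=0.82583 <1
  x=-3.961: |R|=0.70708 <1
  x=-2.893: |R|=0.47276 <1
  x=-6.228: |R|=1.02471 >1
  x=-6.146: |R|=1.01596 >1
Stable set (-6.0000, 0).

(-6.0000,0); λ=-9 ⇒ h* = (6)/9 = 0.6667.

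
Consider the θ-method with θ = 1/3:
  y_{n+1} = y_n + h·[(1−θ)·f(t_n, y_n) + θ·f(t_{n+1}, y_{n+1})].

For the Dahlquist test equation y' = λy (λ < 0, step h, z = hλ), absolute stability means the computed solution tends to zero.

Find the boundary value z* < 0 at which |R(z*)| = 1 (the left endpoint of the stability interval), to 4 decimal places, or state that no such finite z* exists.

z* = -6.0000.

On y'=λy, z=hλ:
  y_{n+1} = y_n + z·[2/3·y_n + 1/3·y_{n+1}] ⇒ (1 − 1/3z)y_{n+1} = (1 + 2/3z)y_n
  so R(z) = (1 + 2/3z)/(1 − 1/3z).

Need |R(x)|<1, x<0.
x=-1.76: |R|=0.1092
R=−1: 1+2/3x = −1+1/3x ⇒ -1/3x=2 ⇒ x=2/(-1/3)=-6.0000
Confirm numerically:
  x=-5.938: |R|=0.99306 <1
  x=-4.839: |R|=0.85189 <1
  x=-4.290: |R|=0.76543 <1
  x=-3.117: |R|=0.52869 <1
  x=-6.228: |R|=1.02471 >1
  x=-6.188: |R|=1.02046 >1
  x=-6.178: |R|=1.01939 >1
Interval (-6.0000, 0).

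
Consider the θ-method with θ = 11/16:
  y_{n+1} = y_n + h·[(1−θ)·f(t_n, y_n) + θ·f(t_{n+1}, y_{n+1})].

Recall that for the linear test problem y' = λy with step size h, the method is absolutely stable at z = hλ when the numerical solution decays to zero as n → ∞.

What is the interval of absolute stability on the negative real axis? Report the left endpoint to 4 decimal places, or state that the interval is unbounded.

Test eqn y'=λy, z=hλ:
  y_{n+1} = y_n + z·[5/16·y_n + 11/16·y_{n+1}] ⇒ (1 − 11/16z)y_{n+1} = (1 + 5/16z)y_n
  Hence R(z) = (1 + 5/16z)/(1 − 11/16z).

Solve |R(x)|<1 on ℝ⁻.
x=-1.74: |R|=0.2077
x=-2: |R|=0.1579
x=-10: |R|=0.2698
x=-100: |R|=0.4337
θ=11/16≥1/2 ⇒ |1+5/16x|<|1−11/16x| ∀x<0 ⇒ interval (−∞,0).

unbounded; (−∞, 0).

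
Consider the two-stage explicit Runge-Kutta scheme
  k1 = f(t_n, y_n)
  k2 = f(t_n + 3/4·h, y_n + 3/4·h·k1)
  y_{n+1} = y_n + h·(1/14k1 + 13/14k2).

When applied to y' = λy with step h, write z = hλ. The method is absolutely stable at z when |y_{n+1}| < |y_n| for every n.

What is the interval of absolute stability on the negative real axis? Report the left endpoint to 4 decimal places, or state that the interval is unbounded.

z∈(-1.4359,0).

Test eqn y'=λy, z=hλ:
  k1=λy_n ⇒ h·k1=z·y_n;  k2=λ(1+3/4z)y_n ⇒ h·k2=z(1+3/4z)y_n
  y_{n+1}/y_n = 1 + 1/14z + 13/14z(1+3/4z) = 1 + z + 39/56z²
  ⇒ R(z) = 1 + z + 39/56z².

Solve |R(x)|<1 on ℝ⁻.
x=-0.46: |R|=0.6874
R=1: x+39/56x²=0 ⇒ x=−56/39=-1.4359; min R=1−1/(4·39/56)=0.6410>−1
Confirm numerically:
  x=-0.847: |R|=0.65262 <1
  x=-0.787: |R|=0.64435 <1
  x=-0.722: |R|=0.64104 <1
  x=-0.628: |R|=0.64666 <1
  x=-1.975: |R|=1.74151 >1
  x=-1.591: |R|=1.17186 >1
So |R|<1 on (-1.4359, 0).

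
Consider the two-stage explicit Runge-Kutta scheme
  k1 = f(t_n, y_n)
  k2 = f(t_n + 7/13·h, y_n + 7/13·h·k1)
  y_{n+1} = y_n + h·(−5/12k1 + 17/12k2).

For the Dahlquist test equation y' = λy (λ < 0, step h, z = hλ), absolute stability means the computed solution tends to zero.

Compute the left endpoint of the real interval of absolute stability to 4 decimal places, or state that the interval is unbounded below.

On y'=λy, z=hλ:
  k1=λy_n ⇒ h·k1=z·y_n;  k2=λ(1+7/13z)y_n ⇒ h·k2=z(1+7/13z)y_n
  y_{n+1}/y_n = 1 − 5/12z + 17/12z(1+7/13z) = 1 + z + 119/156z²
  R(z) = 1 + z + 119/156z².

Boundary: |R(x)|=1, x<0.
x=-1.66: |R|=1.4420
R=1: x+119/156x²=0 ⇒ x=−156/119=-1.3109; min R=1−1/(4·119/156)=0.6723>−1
Confirm numerically:
  x=-1.016: |R|=0.77143 <1
  x=-0.719: |R|=0.67535 <1
  x=-0.584: |R|=0.67616 <1
  x=-1.509: |R|=1.22800 >1
  x=-1.399: |R|=1.09399 >1
  x=-1.398: |R|=1.09286 >1
Interval (-1.3109, 0).

z* = -1.3109.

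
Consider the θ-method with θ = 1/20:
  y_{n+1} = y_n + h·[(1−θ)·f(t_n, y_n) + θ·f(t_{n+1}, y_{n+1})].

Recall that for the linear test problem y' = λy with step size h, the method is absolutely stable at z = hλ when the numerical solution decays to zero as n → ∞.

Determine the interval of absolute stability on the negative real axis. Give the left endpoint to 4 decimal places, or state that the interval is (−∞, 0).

Set f=λy, z=hλ:
  y_{n+1} = y_n + z·[19/20·y_n + 1/20·y_{n+1}] ⇒ (1 − 1/20z)y_{n+1} = (1 + 19/20z)y_n
  Hence R(z) = (1 + 19/20z)/(1 − 1/20z).

Solve |R(x)|<1 on ℝ⁻.
x=-1.27: |R|=0.1942
R=−1: 1+19/20x = −1+1/20x ⇒ -9/10x=2 ⇒ x=2/(-9/10)=-2.2222
Confirm numerically:
  x=-2.180: |R|=0.96573 <1
  x=-1.777: |R|=0.63200 <1
  x=-1.514: |R|=0.40746 <1
  x=-1.259: |R|=0.18444 <1
  x=-2.664: |R|=1.35086 >1
  x=-2.547: |R|=1.25928 >1
Interval (-2.2222, 0).

z∈(-2.2222,0).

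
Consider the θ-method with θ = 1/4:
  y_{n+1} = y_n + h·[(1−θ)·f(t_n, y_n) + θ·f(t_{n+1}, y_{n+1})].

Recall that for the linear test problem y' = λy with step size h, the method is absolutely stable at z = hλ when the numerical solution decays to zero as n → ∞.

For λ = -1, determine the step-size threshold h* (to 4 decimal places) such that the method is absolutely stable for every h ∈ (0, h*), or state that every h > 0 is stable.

(-4.0000,0); λ=-1 ⇒ h* = (4)/1 = 4.0000.

With y'=λy (z=hλ):
  y_{n+1} = y_n + z·[3/4·y_n + 1/4·y_{n+1}] ⇒ (1 − 1/4z)y_{n+1} = (1 + 3/4z)y_n
  Hence R(z) = (1 + 3/4z)/(1 − 1/4z).

Boundary: |R(x)|=1, x<0.
x=-1.78: |R|=0.2318
R=−1: 1+3/4x = −1+1/4x ⇒ -1/2x=2 ⇒ x=2/(-1/2)=-4.0000
Confirm numerically:
  x=-3.823: |R|=0.95475 <1
  x=-3.644: |R|=0.90686 <1
  x=-3.337: |R|=0.81927 <1
  x=-3.066: |R|=0.73564 <1
  x=-4.542: |R|=1.12690 >1
  x=-4.092: |R|=1.02274 >1
Stable set (-4.0000, 0).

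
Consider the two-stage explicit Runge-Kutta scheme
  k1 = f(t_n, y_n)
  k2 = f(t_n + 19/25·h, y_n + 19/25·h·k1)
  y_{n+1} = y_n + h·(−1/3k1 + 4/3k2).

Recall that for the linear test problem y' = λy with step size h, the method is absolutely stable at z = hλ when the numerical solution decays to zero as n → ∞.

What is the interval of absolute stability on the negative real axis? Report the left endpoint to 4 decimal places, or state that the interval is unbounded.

On y'=λy, z=hλ:
  k1=λy_n ⇒ h·k1=z·y_n;  k2=λ(1+19/25z)y_n ⇒ h·k2=z(1+19/25z)y_n
  y_{n+1}/y_n = 1 − 1/3z + 4/3z(1+19/25z) = 1 + z + 76/75z²
  Hence R(z) = 1 + z + 76/75z².

Find x<0 with |R(x)|<1.
x=-1.75: |R|=2.3533
R=1: x+76/75x²=0 ⇒ x=−75/76=-0.9868; min R=1−1/(4·76/75)=0.7533>−1
Confirm numerically:
  x=-0.919: |R|=0.93682 <1
  x=-0.715: |R|=0.80304 <1
  x=-0.562: |R|=0.75806 <1
  x=-1.553: |R|=1.89097 >1
  x=-1.109: |R|=1.13728 >1
So |R|<1 on (-0.9868, 0).

z∈(-0.9868,0).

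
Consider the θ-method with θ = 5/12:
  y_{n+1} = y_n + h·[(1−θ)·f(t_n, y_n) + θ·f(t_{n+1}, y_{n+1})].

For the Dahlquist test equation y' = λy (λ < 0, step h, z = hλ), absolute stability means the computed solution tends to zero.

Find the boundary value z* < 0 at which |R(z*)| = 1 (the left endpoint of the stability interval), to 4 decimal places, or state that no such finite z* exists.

On y'=λy, z=hλ:
  y_{n+1} = y_n + z·[7/12·y_n + 5/12·y_{n+1}] ⇒ (1 − 5/12z)y_{n+1} = (1 + 7/12z)y_n
  ⇒ R(z) = (1 + 7/12z)/(1 − 5/12z).

Solve |R(x)|<1 on ℝ⁻.
x=-1.5: |R|=0.0769
R=−1: 1+7/12x = −1+5/12x ⇒ -1/6x=2 ⇒ x=2/(-1/6)=-12.0000
Confirm numerically:
  x=-7.037: |R|=0.78964 <1
  x=-6.414: |R|=0.74649 <1
  x=-6.284: |R|=0.73671 <1
  x=-5.808: |R|=0.69825 <1
  x=-12.285: |R|=1.00776 >1
  x=-12.188: |R|=1.00515 >1
Interval (-12.0000, 0).

z* = -12.0000.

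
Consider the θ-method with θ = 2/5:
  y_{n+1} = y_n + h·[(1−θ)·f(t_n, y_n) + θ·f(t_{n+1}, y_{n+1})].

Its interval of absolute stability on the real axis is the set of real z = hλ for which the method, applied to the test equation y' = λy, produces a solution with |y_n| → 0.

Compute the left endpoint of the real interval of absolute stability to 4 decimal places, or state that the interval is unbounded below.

left endpoint -10.0000.

Set f=λy, z=hλ:
  y_{n+1} = y_n + z·[3/5·y_n + 2/5·y_{n+1}] ⇒ (1 − 2/5z)y_{n+1} = (1 + 3/5z)y_n
  R(z) = (1 + 3/5z)/(1 − 2/5z).

Find x<0 with |R(x)|<1.
x=-1.24: |R|=0.1711
R=−1: 1+3/5x = −1+2/5x ⇒ -1/5x=2 ⇒ x=2/(-1/5)=-10.0000
Confirm numerically:
  x=-7.623: |R|=0.88259 <1
  x=-6.161: |R|=0.77837 <1
  x=-5.195: |R|=0.68778 <1
  x=-4.233: |R|=0.57174 <1
  x=-10.515: |R|=1.01978 >1
  x=-10.511: |R|=1.01964 >1
  x=-10.374: |R|=1.01453 >1
So |R|<1 on (-10.0000, 0).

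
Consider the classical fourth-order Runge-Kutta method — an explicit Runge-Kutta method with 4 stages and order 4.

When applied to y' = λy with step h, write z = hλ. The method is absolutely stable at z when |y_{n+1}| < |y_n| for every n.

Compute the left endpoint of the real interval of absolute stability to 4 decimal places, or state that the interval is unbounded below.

left endpoint -2.7853.

Set f=λy, z=hλ:
  order 4, 4-stage ⇒ R(z)=1+z+z^2/2+z^3/6+z^4/24
  (e.g. R(-0.96)=0.38873, |R|=0.38873)

Need |R(x)|<1, x<0.
x=-0.96: |R|=0.3887
|R(-2.84)|=1.0857 |R(-1.28)|=0.3015 |R(-0.72)|=0.4882
Bisect:
  x_lo=-3.1171 |R|=1.6268  x_hi=-0.1541 |R|=0.8572
  mid=-1.63559 |R|=0.27093 →hi
  mid=-2.37633 |R|=0.53931 →hi
  mid=-2.74670 |R|=0.94336 →hi
  mid=-2.93189 |R|=1.24448 →lo
  mid=-2.83930 |R|=1.08452 →lo
  mid=-2.79300 |R|=1.01168 →lo
  mid=-2.76985 |R|=0.97697 →hi
  mid=-2.78143 |R|=0.99419 →hi
  mid=-2.78721 |R|=1.00290 →lo
  ...
  [-2.78541,-2.78522] ⇒ x*=-2.7853
Stable set (-2.7853, 0).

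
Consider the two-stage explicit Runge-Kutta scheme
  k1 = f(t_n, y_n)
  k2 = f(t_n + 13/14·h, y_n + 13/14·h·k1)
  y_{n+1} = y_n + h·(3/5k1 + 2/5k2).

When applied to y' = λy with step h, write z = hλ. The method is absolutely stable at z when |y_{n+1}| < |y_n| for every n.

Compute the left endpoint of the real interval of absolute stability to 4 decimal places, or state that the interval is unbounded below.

left endpoint -2.6923.

On y'=λy, z=hλ:
  k1=λy_n ⇒ h·k1=z·y_n;  k2=λ(1+13/14z)y_n ⇒ h·k2=z(1+13/14z)y_n
  y_{n+1}/y_n = 1 + 3/5z + 2/5z(1+13/14z) = 1 + z + 13/35z²
  R(z) = 1 + z + 13/35z².

Need |R(x)|<1, x<0.
x=-1.52: |R|=0.3381
R=1: x+13/35x²=0 ⇒ x=−35/13=-2.6923; min R=1−1/(4·13/35)=0.3269>−1
Confirm numerically:
  x=-2.432: |R|=0.76486 <1
  x=-1.874: |R|=0.43041 <1
  x=-1.770: |R|=0.39365 <1
  x=-1.720: |R|=0.37883 <1
  x=-3.201: |R|=1.60481 >1
  x=-3.151: |R|=1.53684 >1
Stable set (-2.6923, 0).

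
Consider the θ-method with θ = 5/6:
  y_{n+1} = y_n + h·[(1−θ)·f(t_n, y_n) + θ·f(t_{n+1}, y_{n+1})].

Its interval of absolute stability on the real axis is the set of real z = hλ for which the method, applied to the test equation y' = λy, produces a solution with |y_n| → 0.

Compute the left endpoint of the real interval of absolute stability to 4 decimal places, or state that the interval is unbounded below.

(−∞, 0) — no finite endpoint.

On y'=λy, z=hλ:
  y_{n+1} = y_n + z·[1/6·y_n + 5/6·y_{n+1}] ⇒ (1 − 5/6z)y_{n+1} = (1 + 1/6z)y_n
  so R(z) = (1 + 1/6z)/(1 − 5/6z).

Boundary: |R(x)|=1, x<0.
x=-1.59: |R|=0.3161
x=-2: |R|=0.2500
x=-10: |R|=0.0714
x=-100: |R|=0.1858
θ=5/6≥1/2 ⇒ |1+1/6x|<|1−5/6x| ∀x<0 ⇒ interval (−∞,0).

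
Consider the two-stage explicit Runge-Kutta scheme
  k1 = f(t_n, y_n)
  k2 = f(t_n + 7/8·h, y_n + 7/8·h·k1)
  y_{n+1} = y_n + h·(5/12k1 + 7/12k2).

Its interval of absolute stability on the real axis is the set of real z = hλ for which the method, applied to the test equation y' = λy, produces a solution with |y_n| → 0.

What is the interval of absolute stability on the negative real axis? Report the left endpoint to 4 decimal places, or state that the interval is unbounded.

(-1.9592, 0).

On y'=λy, z=hλ:
  k1=λy_n ⇒ h·k1=z·y_n;  k2=λ(1+7/8z)y_n ⇒ h·k2=z(1+7/8z)y_n
  y_{n+1}/y_n = 1 + 5/12z + 7/12z(1+7/8z) = 1 + z + 49/96z²
  so R(z) = 1 + z + 49/96z².

Need |R(x)|<1, x<0.
x=-1.08: |R|=0.5153
R=1: x+49/96x²=0 ⇒ x=−96/49=-1.9592; min R=1−1/(4·49/96)=0.5102>−1
Confirm numerically:
  x=-1.880: |R|=0.92402 <1
  x=-1.597: |R|=0.70477 <1
  x=-0.974: |R|=0.51022 <1
  x=-2.461: |R|=1.63035 >1
  x=-2.291: |R|=1.38801 >1
Stable set (-1.9592, 0).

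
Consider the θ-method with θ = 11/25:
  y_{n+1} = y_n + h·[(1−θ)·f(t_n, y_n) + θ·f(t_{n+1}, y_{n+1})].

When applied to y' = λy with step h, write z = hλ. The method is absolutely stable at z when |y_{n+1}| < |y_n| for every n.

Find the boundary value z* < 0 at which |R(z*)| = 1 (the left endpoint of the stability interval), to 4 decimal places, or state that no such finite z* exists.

Test eqn y'=λy, z=hλ:
  y_{n+1} = y_n + z·[14/25·y_n + 11/25·y_{n+1}] ⇒ (1 − 11/25z)y_{n+1} = (1 + 14/25z)y_n
  so R(z) = (1 + 14/25z)/(1 − 11/25z).

Find x<0 with |R(x)|<1.
x=-0.95: |R|=0.3300
R=−1: 1+14/25x = −1+11/25x ⇒ -3/25x=2 ⇒ x=2/(-3/25)=-16.6667
Confirm numerically:
  x=-14.773: |R|=0.96970 <1
  x=-14.259: |R|=0.96028 <1
  x=-10.824: |R|=0.87833 <1
  x=-8.864: |R|=0.80892 <1
  x=-17.238: |R|=1.00799 >1
  x=-17.077: |R|=1.00578 >1
So |R|<1 on (-16.6667, 0).

z* = -16.6667.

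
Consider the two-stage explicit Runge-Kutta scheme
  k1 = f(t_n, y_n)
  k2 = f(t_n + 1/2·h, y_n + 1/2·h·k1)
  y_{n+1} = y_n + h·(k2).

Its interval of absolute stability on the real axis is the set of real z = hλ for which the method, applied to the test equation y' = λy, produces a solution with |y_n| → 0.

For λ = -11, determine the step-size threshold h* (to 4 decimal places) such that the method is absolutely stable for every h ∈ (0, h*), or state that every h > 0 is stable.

(-2.0000,0); λ=-11 ⇒ h* = (2)/11 = 0.1818.

Test eqn y'=λy, z=hλ:
  k1=λy_n ⇒ h·k1=z·y_n;  k2=λ(1+1/2z)y_n ⇒ h·k2=z(1+1/2z)y_n
  y_{n+1}/y_n = 1 + z(1+1/2z) = 1 + z + 1/2z²
  R(z) = 1 + z + 1/2z².

Find x<0 with |R(x)|<1.
x=-0.81: |R|=0.5181
R=1: x+1/2x²=0 ⇒ x=−2=-2.0000; min R=1−1/(4·1/2)=0.5000>−1
Confirm numerically:
  x=-1.244: |R|=0.52977 <1
  x=-1.152: |R|=0.51155 <1
  x=-1.116: |R|=0.50673 <1
  x=-2.391: |R|=1.46744 >1
  x=-2.382: |R|=1.45496 >1
Interval (-2.0000, 0).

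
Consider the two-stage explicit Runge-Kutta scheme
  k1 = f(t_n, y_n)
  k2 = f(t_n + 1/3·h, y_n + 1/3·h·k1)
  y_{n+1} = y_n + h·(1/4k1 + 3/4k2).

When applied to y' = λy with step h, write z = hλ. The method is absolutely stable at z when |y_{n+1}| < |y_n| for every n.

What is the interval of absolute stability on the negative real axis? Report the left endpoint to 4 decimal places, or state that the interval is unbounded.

On y'=λy, z=hλ:
  k1=λy_n ⇒ h·k1=z·y_n;  k2=λ(1+1/3z)y_n ⇒ h·k2=z(1+1/3z)y_n
  y_{n+1}/y_n = 1 + 1/4z + 3/4z(1+1/3z) = 1 + z + 1/4z²
  R(z) = 1 + z + 1/4z².

Boundary: |R(x)|=1, x<0.
x=-0.97: |R|=0.2652
R=1: x+1/4x²=0 ⇒ x=−4=-4.0000; min R=1−1/(4·1/4)=0.0000>−1
Confirm numerically:
  x=-3.044: |R|=0.27248 <1
  x=-2.425: |R|=0.04516 <1
  x=-1.870: |R|=0.00423 <1
  x=-4.246: |R|=1.26113 >1
  x=-4.097: |R|=1.09935 >1
Stable set (-4.0000, 0).

(-4.0000, 0).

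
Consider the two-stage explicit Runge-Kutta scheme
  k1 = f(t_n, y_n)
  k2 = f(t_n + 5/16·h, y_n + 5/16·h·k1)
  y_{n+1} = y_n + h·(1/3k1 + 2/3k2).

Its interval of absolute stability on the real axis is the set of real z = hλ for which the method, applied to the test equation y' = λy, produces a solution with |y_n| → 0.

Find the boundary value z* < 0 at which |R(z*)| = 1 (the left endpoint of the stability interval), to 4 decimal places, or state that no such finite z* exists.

left endpoint -4.8000.

Set f=λy, z=hλ:
  k1=λy_n ⇒ h·k1=z·y_n;  k2=λ(1+5/16z)y_n ⇒ h·k2=z(1+5/16z)y_n
  y_{n+1}/y_n = 1 + 1/3z + 2/3z(1+5/16z) = 1 + z + 5/24z²
  Hence R(z) = 1 + z + 5/24z².

Need |R(x)|<1, x<0.
x=-1.71: |R|=0.1008
R=1: x+5/24x²=0 ⇒ x=−24/5=-4.8000; min R=1−1/(4·5/24)=-0.2000>−1
Confirm numerically:
  x=-3.772: |R|=0.19216 <1
  x=-3.642: |R|=0.12137 <1
  x=-2.136: |R|=0.18548 <1
  x=-1.990: |R|=0.16498 <1
  x=-4.933: |R|=1.13669 >1
  x=-4.882: |R|=1.08340 >1
  x=-4.847: |R|=1.04746 >1
Stable set (-4.8000, 0).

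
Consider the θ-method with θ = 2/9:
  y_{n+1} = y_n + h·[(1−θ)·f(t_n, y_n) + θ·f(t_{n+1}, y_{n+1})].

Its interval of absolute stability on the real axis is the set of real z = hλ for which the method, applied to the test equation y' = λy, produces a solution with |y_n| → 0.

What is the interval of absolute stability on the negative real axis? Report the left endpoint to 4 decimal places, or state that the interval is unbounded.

With y'=λy (z=hλ):
  y_{n+1} = y_n + z·[7/9·y_n + 2/9·y_{n+1}] ⇒ (1 − 2/9z)y_{n+1} = (1 + 7/9z)y_n
  R(z) = (1 + 7/9z)/(1 − 2/9z).

Boundary: |R(x)|=1, x<0.
x=-1.35: |R|=0.0385
R=−1: 1+7/9x = −1+2/9x ⇒ -5/9x=2 ⇒ x=2/(-5/9)=-3.6000
Confirm numerically:
  x=-3.195: |R|=0.86842 <1
  x=-1.753: |R|=0.26155 <1
  x=-1.685: |R|=0.22595 <1
  x=-1.600: |R|=0.18033 <1
  x=-4.197: |R|=1.17161 >1
  x=-3.899: |R|=1.08900 >1
Stable set (-3.6000, 0).

(-3.6000, 0).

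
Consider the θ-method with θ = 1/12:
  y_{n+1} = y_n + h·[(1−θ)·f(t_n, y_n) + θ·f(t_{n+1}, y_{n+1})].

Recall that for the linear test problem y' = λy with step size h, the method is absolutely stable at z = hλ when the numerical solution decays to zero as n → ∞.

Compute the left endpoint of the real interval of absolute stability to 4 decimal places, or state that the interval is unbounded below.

left endpoint -2.4000.

Test eqn y'=λy, z=hλ:
  y_{n+1} = y_n + z·[11/12·y_n + 1/12·y_{n+1}] ⇒ (1 − 1/12z)y_{n+1} = (1 + 11/12z)y_n
  so R(z) = (1 + 11/12z)/(1 − 1/12z).

Boundary: |R(x)|=1, x<0.
x=-0.33: |R|=0.6788
R=−1: 1+11/12x = −1+1/12x ⇒ -5/6x=2 ⇒ x=2/(-5/6)=-2.4000
Confirm numerically:
  x=-2.031: |R|=0.73701 <1
  x=-1.557: |R|=0.37818 <1
  x=-1.118: |R|=0.02272 <1
  x=-2.855: |R|=1.30629 >1
  x=-2.721: |R|=1.21806 >1
  x=-2.548: |R|=1.10173 >1
Stable set (-2.4000, 0).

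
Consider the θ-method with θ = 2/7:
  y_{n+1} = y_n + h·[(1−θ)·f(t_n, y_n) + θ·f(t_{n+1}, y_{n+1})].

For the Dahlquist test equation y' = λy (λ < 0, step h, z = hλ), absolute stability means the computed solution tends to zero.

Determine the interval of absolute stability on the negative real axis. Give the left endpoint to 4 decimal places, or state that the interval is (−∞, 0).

On y'=λy, z=hλ:
  y_{n+1} = y_n + z·[5/7·y_n + 2/7·y_{n+1}] ⇒ (1 − 2/7z)y_{n+1} = (1 + 5/7z)y_n
  so R(z) = (1 + 5/7z)/(1 − 2/7z).

Boundary: |R(x)|=1, x<0.
x=-0.36: |R|=0.6736
R=−1: 1+5/7x = −1+2/7x ⇒ -3/7x=2 ⇒ x=2/(-3/7)=-4.6667
Confirm numerically:
  x=-4.466: |R|=0.96221 <1
  x=-3.725: |R|=0.80450 <1
  x=-2.839: |R|=0.56752 <1
  x=-2.415: |R|=0.42899 <1
  x=-4.984: |R|=1.05611 >1
  x=-4.793: |R|=1.02285 >1
So |R|<1 on (-4.6667, 0).

(-4.6667, 0).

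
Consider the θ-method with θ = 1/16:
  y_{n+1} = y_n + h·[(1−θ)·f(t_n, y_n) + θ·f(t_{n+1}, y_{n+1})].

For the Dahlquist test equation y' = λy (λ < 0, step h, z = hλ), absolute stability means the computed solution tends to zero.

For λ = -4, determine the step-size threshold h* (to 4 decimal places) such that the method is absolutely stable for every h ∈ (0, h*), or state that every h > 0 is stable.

Test eqn y'=λy, z=hλ:
  y_{n+1} = y_n + z·[15/16·y_n + 1/16·y_{n+1}] ⇒ (1 − 1/16z)y_{n+1} = (1 + 15/16z)y_n
  ⇒ R(z) = (1 + 15/16z)/(1 − 1/16z).

Boundary: |R(x)|=1, x<0.
x=-1.58: |R|=0.4380
R=−1: 1+15/16x = −1+1/16x ⇒ -7/8x=2 ⇒ x=2/(-7/8)=-2.2857
Confirm numerically:
  x=-1.662: |R|=0.50561 <1
  x=-1.369: |R|=0.26110 <1
  x=-1.195: |R|=0.11195 <1
  x=-1.151: |R|=0.07376 <1
  x=-2.798: |R|=1.38153 >1
  x=-2.725: |R|=1.32844 >1
  x=-2.500: |R|=1.16216 >1
Stable set (-2.2857, 0).

(-2.2857,0); λ=-4 ⇒ h* = (16/7)/4 = 0.5714.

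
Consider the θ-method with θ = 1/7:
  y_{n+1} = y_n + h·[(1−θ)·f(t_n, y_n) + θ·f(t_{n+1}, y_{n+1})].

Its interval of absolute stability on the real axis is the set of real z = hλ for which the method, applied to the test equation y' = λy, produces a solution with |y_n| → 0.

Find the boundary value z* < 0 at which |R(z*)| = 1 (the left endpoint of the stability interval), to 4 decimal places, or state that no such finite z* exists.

Set f=λy, z=hλ:
  y_{n+1} = y_n + z·[6/7·y_n + 1/7·y_{n+1}] ⇒ (1 − 1/7z)y_{n+1} = (1 + 6/7z)y_n
  so R(z) = (1 + 6/7z)/(1 − 1/7z).

Solve |R(x)|<1 on ℝ⁻.
x=-0.97: |R|=0.1481
R=−1: 1+6/7x = −1+1/7x ⇒ -5/7x=2 ⇒ x=2/(-5/7)=-2.8000
Confirm numerically:
  x=-2.334: |R|=0.75037 <1
  x=-2.210: |R|=0.67970 <1
  x=-1.808: |R|=0.43688 <1
  x=-3.387: |R|=1.28256 >1
  x=-3.319: |R|=1.25148 >1
So |R|<1 on (-2.8000, 0).

left endpoint -2.8000.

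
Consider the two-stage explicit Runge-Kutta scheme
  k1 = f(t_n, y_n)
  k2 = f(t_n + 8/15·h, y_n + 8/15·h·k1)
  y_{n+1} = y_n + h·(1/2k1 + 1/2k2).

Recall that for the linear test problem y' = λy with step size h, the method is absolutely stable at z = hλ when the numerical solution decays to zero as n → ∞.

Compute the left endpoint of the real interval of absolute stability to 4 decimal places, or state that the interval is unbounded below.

Set f=λy, z=hλ:
  k1=λy_n ⇒ h·k1=z·y_n;  k2=λ(1+8/15z)y_n ⇒ h·k2=z(1+8/15z)y_n
  y_{n+1}/y_n = 1 + 1/2z + 1/2z(1+8/15z) = 1 + z + 4/15z²
  R(z) = 1 + z + 4/15z².

Solve |R(x)|<1 on ℝ⁻.
x=-1.56: |R|=0.0890
R=1: x+4/15x²=0 ⇒ x=−15/4=-3.7500; min R=1−1/(4·4/15)=0.0625>−1
Confirm numerically:
  x=-2.499: |R|=0.16633 <1
  x=-2.282: |R|=0.10667 <1
  x=-1.729: |R|=0.06818 <1
  x=-4.078: |R|=1.35669 >1
  x=-3.884: |R|=1.13879 >1
  x=-3.811: |R|=1.06199 >1
Interval (-3.7500, 0).

left endpoint -3.7500.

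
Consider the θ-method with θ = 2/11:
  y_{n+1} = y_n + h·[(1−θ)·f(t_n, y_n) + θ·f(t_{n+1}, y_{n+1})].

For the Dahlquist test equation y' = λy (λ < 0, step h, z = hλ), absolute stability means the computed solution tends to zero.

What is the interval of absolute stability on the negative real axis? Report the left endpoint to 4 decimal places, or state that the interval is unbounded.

(-3.1429, 0).

Test eqn y'=λy, z=hλ:
  y_{n+1} = y_n + z·[9/11·y_n + 2/11·y_{n+1}] ⇒ (1 − 2/11z)y_{n+1} = (1 + 9/11z)y_n
  Hence R(z) = (1 + 9/11z)/(1 − 2/11z).

Solve |R(x)|<1 on ℝ⁻.
x=-0.42: |R|=0.6098
R=−1: 1+9/11x = −1+2/11x ⇒ -7/11x=2 ⇒ x=2/(-7/11)=-3.1429
Confirm numerically:
  x=-2.163: |R|=0.55246 <1
  x=-2.053: |R|=0.49497 <1
  x=-1.327: |R|=0.06906 <1
  x=-3.680: |R|=1.20479 >1
  x=-3.169: |R|=1.01055 >1
Stable set (-3.1429, 0).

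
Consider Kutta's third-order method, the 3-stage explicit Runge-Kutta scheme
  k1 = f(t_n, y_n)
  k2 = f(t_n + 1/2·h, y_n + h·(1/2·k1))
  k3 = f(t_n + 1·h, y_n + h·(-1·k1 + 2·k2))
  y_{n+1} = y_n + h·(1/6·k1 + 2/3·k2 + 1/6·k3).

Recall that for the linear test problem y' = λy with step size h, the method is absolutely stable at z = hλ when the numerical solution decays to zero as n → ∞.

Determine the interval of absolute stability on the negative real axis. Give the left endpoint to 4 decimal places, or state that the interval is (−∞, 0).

(-2.5127, 0).

On y'=λy, z=hλ:
  order 3, 3-stage ⇒ R(z)=1+z+z^2/2+z^3/6
  (e.g. R(-1.31)=0.17337, |R|=0.17337)

Solve |R(x)|<1 on ℝ⁻.
x=-1.31: |R|=0.1734
|R(-2.58)|=1.1141 |R(-2.35)|=0.7517 |R(-1.28)|=0.1897
Bisect:
  x_lo=-3.2015 |R|=2.5458  x_hi=-0.2225 |R|=0.8004
  mid=-1.71202 |R|=0.08284 →hi
  mid=-2.45677 |R|=0.91031 →hi
  mid=-2.82915 |R|=1.60123 →lo
  mid=-2.64296 |R|=1.22730 →lo
  mid=-2.54987 |R|=1.06209 →lo
  mid=-2.50332 |R|=0.98457 →hi
  mid=-2.52659 |R|=1.02292 →lo
  mid=-2.51496 |R|=1.00364 →lo
  ...
  [-2.51278,-2.51259] ⇒ x*=-2.5127
So |R|<1 on (-2.5127, 0).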